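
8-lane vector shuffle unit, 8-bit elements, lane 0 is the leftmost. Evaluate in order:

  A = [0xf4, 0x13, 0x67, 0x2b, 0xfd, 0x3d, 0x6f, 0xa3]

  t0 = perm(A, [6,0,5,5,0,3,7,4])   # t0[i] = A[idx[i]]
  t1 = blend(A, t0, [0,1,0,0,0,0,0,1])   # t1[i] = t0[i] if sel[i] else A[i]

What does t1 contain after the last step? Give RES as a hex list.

  t0: 6f f4 3d 3d f4 2b a3 fd
  t1: f4 f4 67 2b fd 3d 6f fd

RES = [ 0xf4  0xf4  0x67  0x2b  0xfd  0x3d  0x6f  0xfd ]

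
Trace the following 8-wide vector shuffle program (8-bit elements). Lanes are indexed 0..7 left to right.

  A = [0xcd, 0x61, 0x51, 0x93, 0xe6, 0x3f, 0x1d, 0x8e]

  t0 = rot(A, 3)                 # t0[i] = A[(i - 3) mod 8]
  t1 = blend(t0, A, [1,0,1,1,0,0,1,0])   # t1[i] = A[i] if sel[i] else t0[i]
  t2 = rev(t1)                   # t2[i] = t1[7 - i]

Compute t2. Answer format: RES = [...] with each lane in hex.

t0 = [0x3f, 0x1d, 0x8e, 0xcd, 0x61, 0x51, 0x93, 0xe6]
t1 = [0xcd, 0x1d, 0x51, 0x93, 0x61, 0x51, 0x1d, 0xe6]
t2 = [0xe6, 0x1d, 0x51, 0x61, 0x93, 0x51, 0x1d, 0xcd]

RES = [0xe6, 0x1d, 0x51, 0x61, 0x93, 0x51, 0x1d, 0xcd]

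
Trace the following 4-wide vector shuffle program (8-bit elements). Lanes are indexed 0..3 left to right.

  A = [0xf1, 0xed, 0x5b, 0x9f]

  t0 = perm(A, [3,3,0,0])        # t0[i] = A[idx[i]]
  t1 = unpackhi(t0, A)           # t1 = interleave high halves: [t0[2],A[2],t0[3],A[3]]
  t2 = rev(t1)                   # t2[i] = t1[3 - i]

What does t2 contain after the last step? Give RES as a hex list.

t0 = [0x9f, 0x9f, 0xf1, 0xf1]
t1 = [0xf1, 0x5b, 0xf1, 0x9f]
t2 = [0x9f, 0xf1, 0x5b, 0xf1]

RES = [ 0x9f  0xf1  0x5b  0xf1 ]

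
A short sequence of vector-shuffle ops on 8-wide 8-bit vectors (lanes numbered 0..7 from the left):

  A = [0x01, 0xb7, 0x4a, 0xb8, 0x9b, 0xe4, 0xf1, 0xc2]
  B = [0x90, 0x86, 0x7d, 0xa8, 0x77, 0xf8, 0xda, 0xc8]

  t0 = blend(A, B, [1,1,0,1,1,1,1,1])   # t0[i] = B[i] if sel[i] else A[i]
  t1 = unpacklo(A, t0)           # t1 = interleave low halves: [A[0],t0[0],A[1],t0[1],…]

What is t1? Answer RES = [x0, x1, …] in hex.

RES = [ 0x01  0x90  0xb7  0x86  0x4a  0x4a  0xb8  0xa8 ]

→ t0 |90|86|4a|a8|77|f8|da|c8|
→ t1 |01|90|b7|86|4a|4a|b8|a8|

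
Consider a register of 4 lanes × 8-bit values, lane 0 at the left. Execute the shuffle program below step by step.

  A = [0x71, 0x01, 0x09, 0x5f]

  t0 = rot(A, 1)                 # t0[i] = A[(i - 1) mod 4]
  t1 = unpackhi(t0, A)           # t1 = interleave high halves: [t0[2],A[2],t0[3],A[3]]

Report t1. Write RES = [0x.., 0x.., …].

RES = [ 0x01  0x09  0x09  0x5f ]

→ t0 |5f|71|01|09|
→ t1 |01|09|09|5f|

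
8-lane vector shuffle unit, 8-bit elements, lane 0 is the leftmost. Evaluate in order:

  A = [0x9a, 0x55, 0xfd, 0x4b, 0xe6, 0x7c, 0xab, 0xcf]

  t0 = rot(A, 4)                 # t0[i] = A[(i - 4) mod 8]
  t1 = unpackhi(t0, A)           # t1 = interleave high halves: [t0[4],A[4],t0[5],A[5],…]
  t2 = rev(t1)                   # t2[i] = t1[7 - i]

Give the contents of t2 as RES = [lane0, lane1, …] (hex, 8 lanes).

  t0: e6 7c ab cf 9a 55 fd 4b
  t1: 9a e6 55 7c fd ab 4b cf
  t2: cf 4b ab fd 7c 55 e6 9a

RES = [0xcf, 0x4b, 0xab, 0xfd, 0x7c, 0x55, 0xe6, 0x9a]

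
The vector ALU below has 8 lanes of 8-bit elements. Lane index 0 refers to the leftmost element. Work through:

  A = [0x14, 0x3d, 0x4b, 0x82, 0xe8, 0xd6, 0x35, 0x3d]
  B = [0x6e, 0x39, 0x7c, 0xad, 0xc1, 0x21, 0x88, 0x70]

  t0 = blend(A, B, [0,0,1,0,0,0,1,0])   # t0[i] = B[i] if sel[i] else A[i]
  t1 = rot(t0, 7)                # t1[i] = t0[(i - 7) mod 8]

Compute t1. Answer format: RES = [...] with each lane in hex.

  t0: 14 3d 7c 82 e8 d6 88 3d
  t1: 3d 7c 82 e8 d6 88 3d 14

RES = [0x3d, 0x7c, 0x82, 0xe8, 0xd6, 0x88, 0x3d, 0x14]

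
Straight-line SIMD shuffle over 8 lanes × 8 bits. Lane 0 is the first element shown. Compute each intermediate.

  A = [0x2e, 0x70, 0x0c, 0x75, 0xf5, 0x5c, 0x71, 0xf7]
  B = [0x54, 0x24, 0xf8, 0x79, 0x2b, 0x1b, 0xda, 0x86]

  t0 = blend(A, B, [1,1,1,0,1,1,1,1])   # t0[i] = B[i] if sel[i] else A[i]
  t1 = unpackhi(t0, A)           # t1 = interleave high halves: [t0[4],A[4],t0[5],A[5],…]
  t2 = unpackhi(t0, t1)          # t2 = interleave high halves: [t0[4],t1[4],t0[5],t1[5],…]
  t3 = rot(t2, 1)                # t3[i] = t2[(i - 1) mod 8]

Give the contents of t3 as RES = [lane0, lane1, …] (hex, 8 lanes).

→ t0 |54|24|f8|75|2b|1b|da|86|
→ t1 |2b|f5|1b|5c|da|71|86|f7|
→ t2 |2b|da|1b|71|da|86|86|f7|
→ t3 |f7|2b|da|1b|71|da|86|86|

RES = [ 0xf7  0x2b  0xda  0x1b  0x71  0xda  0x86  0x86 ]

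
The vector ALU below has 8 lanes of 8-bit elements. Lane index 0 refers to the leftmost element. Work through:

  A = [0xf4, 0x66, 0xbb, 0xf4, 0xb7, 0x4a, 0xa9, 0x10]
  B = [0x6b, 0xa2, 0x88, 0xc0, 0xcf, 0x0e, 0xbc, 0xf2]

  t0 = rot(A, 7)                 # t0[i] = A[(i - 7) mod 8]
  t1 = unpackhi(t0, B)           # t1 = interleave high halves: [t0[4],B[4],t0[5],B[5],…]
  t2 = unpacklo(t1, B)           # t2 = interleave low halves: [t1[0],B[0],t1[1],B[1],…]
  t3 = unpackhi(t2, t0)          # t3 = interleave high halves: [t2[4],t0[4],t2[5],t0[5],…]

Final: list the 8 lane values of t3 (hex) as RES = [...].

→ t0 |66|bb|f4|b7|4a|a9|10|f4|
→ t1 |4a|cf|a9|0e|10|bc|f4|f2|
→ t2 |4a|6b|cf|a2|a9|88|0e|c0|
→ t3 |a9|4a|88|a9|0e|10|c0|f4|

RES = [0xa9, 0x4a, 0x88, 0xa9, 0x0e, 0x10, 0xc0, 0xf4]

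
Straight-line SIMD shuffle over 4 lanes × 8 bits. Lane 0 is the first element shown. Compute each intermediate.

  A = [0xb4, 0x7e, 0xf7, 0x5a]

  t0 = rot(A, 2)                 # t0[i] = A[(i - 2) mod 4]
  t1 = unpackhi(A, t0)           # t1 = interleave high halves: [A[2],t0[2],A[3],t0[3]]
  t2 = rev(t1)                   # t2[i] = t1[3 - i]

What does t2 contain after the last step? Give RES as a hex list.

t0 = [0xf7, 0x5a, 0xb4, 0x7e]
t1 = [0xf7, 0xb4, 0x5a, 0x7e]
t2 = [0x7e, 0x5a, 0xb4, 0xf7]

RES = [0x7e, 0x5a, 0xb4, 0xf7]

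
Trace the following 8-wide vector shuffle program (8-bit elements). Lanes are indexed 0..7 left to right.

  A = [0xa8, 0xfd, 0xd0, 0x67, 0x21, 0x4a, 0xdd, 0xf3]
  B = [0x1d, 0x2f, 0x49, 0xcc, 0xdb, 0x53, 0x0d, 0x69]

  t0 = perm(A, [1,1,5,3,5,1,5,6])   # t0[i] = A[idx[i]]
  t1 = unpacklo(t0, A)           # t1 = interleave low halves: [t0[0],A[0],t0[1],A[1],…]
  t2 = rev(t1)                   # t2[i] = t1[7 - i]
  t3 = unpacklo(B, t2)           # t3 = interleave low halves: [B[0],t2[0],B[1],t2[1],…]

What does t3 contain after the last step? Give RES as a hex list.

RES = [ 0x1d  0x67  0x2f  0x67  0x49  0xd0  0xcc  0x4a ]

t0 = [0xfd, 0xfd, 0x4a, 0x67, 0x4a, 0xfd, 0x4a, 0xdd]
t1 = [0xfd, 0xa8, 0xfd, 0xfd, 0x4a, 0xd0, 0x67, 0x67]
t2 = [0x67, 0x67, 0xd0, 0x4a, 0xfd, 0xfd, 0xa8, 0xfd]
t3 = [0x1d, 0x67, 0x2f, 0x67, 0x49, 0xd0, 0xcc, 0x4a]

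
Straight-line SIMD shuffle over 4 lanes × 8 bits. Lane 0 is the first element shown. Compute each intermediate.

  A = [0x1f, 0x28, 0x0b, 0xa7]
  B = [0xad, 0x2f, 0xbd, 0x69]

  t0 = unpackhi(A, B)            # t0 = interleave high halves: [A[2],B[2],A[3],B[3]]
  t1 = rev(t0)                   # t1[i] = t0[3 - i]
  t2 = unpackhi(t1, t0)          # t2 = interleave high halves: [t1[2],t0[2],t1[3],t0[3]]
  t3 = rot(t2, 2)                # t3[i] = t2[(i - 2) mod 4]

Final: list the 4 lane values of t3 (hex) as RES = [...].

→ t0 |0b|bd|a7|69|
→ t1 |69|a7|bd|0b|
→ t2 |bd|a7|0b|69|
→ t3 |0b|69|bd|a7|

RES = [ 0x0b  0x69  0xbd  0xa7 ]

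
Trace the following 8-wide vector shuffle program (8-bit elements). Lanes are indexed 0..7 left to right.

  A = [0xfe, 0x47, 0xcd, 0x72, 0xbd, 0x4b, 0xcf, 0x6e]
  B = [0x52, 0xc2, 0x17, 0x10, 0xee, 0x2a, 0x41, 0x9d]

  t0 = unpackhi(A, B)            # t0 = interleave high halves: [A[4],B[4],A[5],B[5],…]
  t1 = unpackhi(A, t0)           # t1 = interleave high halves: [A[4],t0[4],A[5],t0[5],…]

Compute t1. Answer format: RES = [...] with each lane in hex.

→ t0 |bd|ee|4b|2a|cf|41|6e|9d|
→ t1 |bd|cf|4b|41|cf|6e|6e|9d|

RES = [ 0xbd  0xcf  0x4b  0x41  0xcf  0x6e  0x6e  0x9d ]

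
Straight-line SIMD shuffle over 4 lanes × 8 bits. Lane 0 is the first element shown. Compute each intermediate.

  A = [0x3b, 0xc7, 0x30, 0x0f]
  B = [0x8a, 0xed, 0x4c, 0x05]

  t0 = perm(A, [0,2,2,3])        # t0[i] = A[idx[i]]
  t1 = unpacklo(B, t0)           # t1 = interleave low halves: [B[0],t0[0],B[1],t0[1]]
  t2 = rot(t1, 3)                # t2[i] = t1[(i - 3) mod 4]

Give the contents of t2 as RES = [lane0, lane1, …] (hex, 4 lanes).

t0 = [0x3b, 0x30, 0x30, 0x0f]
t1 = [0x8a, 0x3b, 0xed, 0x30]
t2 = [0x3b, 0xed, 0x30, 0x8a]

RES = [0x3b, 0xed, 0x30, 0x8a]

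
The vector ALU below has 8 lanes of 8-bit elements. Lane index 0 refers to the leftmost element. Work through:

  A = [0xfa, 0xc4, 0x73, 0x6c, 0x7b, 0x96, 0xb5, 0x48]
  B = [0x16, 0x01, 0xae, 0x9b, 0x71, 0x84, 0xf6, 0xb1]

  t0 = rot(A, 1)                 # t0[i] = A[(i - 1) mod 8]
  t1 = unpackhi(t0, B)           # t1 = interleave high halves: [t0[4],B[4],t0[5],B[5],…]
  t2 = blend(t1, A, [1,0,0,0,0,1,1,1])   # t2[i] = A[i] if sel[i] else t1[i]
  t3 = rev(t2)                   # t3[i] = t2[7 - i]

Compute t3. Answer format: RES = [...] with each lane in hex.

t0 = [0x48, 0xfa, 0xc4, 0x73, 0x6c, 0x7b, 0x96, 0xb5]
t1 = [0x6c, 0x71, 0x7b, 0x84, 0x96, 0xf6, 0xb5, 0xb1]
t2 = [0xfa, 0x71, 0x7b, 0x84, 0x96, 0x96, 0xb5, 0x48]
t3 = [0x48, 0xb5, 0x96, 0x96, 0x84, 0x7b, 0x71, 0xfa]

RES = [0x48, 0xb5, 0x96, 0x96, 0x84, 0x7b, 0x71, 0xfa]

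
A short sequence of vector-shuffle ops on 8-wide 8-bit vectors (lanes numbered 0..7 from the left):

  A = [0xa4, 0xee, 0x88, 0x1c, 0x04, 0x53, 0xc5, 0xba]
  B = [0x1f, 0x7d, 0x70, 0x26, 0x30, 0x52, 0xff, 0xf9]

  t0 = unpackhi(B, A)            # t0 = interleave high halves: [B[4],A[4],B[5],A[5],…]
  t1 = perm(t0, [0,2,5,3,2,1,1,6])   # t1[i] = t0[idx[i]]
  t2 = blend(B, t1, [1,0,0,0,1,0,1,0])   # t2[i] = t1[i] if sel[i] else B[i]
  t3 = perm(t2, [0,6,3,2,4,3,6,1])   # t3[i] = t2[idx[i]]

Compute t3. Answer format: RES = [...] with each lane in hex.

RES = [0x30, 0x04, 0x26, 0x70, 0x52, 0x26, 0x04, 0x7d]

t0 = [0x30, 0x04, 0x52, 0x53, 0xff, 0xc5, 0xf9, 0xba]
t1 = [0x30, 0x52, 0xc5, 0x53, 0x52, 0x04, 0x04, 0xf9]
t2 = [0x30, 0x7d, 0x70, 0x26, 0x52, 0x52, 0x04, 0xf9]
t3 = [0x30, 0x04, 0x26, 0x70, 0x52, 0x26, 0x04, 0x7d]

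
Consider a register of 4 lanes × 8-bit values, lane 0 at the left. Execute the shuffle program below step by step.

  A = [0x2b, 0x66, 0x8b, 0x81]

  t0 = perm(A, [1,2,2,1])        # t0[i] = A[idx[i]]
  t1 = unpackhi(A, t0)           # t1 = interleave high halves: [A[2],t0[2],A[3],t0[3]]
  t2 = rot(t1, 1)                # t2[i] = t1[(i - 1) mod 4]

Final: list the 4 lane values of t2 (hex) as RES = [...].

RES = [ 0x66  0x8b  0x8b  0x81 ]

  t0: 66 8b 8b 66
  t1: 8b 8b 81 66
  t2: 66 8b 8b 81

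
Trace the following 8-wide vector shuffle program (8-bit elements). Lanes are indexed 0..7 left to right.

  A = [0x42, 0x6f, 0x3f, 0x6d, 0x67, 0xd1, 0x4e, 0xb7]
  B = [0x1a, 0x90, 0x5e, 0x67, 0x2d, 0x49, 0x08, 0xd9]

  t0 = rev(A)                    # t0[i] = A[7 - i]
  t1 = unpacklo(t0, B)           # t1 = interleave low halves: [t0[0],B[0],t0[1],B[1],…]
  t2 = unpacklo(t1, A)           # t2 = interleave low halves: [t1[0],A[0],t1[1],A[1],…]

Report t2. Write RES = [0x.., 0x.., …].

RES = [ 0xb7  0x42  0x1a  0x6f  0x4e  0x3f  0x90  0x6d ]

→ t0 |b7|4e|d1|67|6d|3f|6f|42|
→ t1 |b7|1a|4e|90|d1|5e|67|67|
→ t2 |b7|42|1a|6f|4e|3f|90|6d|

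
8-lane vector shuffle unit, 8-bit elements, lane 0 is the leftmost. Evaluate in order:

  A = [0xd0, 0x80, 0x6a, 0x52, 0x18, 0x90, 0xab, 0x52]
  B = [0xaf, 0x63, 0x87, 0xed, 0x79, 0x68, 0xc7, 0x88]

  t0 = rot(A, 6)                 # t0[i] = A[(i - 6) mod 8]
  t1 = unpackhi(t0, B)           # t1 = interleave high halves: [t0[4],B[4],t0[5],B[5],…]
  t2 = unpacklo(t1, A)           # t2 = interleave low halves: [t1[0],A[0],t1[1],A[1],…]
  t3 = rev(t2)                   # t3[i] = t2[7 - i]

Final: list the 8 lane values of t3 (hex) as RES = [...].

t0 = [0x6a, 0x52, 0x18, 0x90, 0xab, 0x52, 0xd0, 0x80]
t1 = [0xab, 0x79, 0x52, 0x68, 0xd0, 0xc7, 0x80, 0x88]
t2 = [0xab, 0xd0, 0x79, 0x80, 0x52, 0x6a, 0x68, 0x52]
t3 = [0x52, 0x68, 0x6a, 0x52, 0x80, 0x79, 0xd0, 0xab]

RES = [ 0x52  0x68  0x6a  0x52  0x80  0x79  0xd0  0xab ]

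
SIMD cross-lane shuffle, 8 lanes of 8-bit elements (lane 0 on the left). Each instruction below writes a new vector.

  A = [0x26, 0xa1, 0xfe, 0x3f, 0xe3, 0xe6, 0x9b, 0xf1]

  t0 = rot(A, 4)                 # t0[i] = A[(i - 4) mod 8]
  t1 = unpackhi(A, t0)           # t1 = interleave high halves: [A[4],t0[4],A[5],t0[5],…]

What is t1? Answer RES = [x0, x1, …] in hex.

t0 = [0xe3, 0xe6, 0x9b, 0xf1, 0x26, 0xa1, 0xfe, 0x3f]
t1 = [0xe3, 0x26, 0xe6, 0xa1, 0x9b, 0xfe, 0xf1, 0x3f]

RES = [ 0xe3  0x26  0xe6  0xa1  0x9b  0xfe  0xf1  0x3f ]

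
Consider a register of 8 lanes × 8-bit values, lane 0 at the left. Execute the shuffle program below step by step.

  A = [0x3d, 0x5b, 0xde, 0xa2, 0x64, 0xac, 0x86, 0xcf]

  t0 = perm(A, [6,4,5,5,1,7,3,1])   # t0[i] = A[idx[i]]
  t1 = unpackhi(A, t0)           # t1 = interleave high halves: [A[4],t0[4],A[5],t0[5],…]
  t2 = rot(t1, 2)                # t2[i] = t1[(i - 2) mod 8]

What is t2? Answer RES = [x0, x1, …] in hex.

RES = [ 0xcf  0x5b  0x64  0x5b  0xac  0xcf  0x86  0xa2 ]

  t0: 86 64 ac ac 5b cf a2 5b
  t1: 64 5b ac cf 86 a2 cf 5b
  t2: cf 5b 64 5b ac cf 86 a2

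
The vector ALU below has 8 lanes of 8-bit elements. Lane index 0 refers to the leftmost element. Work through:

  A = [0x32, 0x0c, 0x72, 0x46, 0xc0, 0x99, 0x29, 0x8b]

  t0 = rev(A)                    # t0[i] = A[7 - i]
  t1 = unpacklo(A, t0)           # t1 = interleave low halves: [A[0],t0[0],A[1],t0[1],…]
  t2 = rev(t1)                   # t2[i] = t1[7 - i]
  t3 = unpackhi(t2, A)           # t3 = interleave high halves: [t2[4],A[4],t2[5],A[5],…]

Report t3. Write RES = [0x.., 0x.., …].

  t0: 8b 29 99 c0 46 72 0c 32
  t1: 32 8b 0c 29 72 99 46 c0
  t2: c0 46 99 72 29 0c 8b 32
  t3: 29 c0 0c 99 8b 29 32 8b

RES = [0x29, 0xc0, 0x0c, 0x99, 0x8b, 0x29, 0x32, 0x8b]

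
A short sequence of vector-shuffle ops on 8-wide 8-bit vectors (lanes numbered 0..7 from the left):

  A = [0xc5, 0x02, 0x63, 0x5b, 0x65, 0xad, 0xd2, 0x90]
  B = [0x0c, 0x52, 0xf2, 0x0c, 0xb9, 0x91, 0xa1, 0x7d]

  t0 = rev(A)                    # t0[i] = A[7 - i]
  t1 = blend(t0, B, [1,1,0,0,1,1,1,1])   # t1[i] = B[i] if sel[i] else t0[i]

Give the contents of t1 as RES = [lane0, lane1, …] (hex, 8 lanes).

RES = [0x0c, 0x52, 0xad, 0x65, 0xb9, 0x91, 0xa1, 0x7d]

→ t0 |90|d2|ad|65|5b|63|02|c5|
→ t1 |0c|52|ad|65|b9|91|a1|7d|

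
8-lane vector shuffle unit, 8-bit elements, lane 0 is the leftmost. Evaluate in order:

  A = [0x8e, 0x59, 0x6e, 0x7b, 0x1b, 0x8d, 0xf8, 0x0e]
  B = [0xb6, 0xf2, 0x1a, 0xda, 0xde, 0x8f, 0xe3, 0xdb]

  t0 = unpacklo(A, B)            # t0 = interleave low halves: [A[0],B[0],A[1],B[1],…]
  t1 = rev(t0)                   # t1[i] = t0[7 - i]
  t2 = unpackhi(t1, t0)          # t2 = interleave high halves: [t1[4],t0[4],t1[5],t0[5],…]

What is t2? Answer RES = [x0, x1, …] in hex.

RES = [ 0xf2  0x6e  0x59  0x1a  0xb6  0x7b  0x8e  0xda ]

t0 = [0x8e, 0xb6, 0x59, 0xf2, 0x6e, 0x1a, 0x7b, 0xda]
t1 = [0xda, 0x7b, 0x1a, 0x6e, 0xf2, 0x59, 0xb6, 0x8e]
t2 = [0xf2, 0x6e, 0x59, 0x1a, 0xb6, 0x7b, 0x8e, 0xda]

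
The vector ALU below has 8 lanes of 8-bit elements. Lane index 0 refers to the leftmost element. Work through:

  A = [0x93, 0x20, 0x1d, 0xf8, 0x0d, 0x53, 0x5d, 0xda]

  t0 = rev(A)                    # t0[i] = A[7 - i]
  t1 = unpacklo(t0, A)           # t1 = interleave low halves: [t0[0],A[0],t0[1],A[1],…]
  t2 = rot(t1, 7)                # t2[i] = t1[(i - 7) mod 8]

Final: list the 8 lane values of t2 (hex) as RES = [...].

RES = [ 0x93  0x5d  0x20  0x53  0x1d  0x0d  0xf8  0xda ]

t0 = [0xda, 0x5d, 0x53, 0x0d, 0xf8, 0x1d, 0x20, 0x93]
t1 = [0xda, 0x93, 0x5d, 0x20, 0x53, 0x1d, 0x0d, 0xf8]
t2 = [0x93, 0x5d, 0x20, 0x53, 0x1d, 0x0d, 0xf8, 0xda]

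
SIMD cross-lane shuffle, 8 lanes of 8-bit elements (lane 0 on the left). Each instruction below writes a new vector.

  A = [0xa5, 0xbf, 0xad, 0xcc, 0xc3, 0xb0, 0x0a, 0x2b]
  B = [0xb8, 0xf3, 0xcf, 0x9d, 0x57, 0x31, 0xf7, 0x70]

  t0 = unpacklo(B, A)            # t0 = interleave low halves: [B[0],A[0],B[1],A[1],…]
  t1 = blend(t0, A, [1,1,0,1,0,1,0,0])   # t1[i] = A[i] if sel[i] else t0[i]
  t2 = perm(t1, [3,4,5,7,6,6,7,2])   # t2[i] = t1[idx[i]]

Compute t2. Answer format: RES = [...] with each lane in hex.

RES = [ 0xcc  0xcf  0xb0  0xcc  0x9d  0x9d  0xcc  0xf3 ]

t0 = [0xb8, 0xa5, 0xf3, 0xbf, 0xcf, 0xad, 0x9d, 0xcc]
t1 = [0xa5, 0xbf, 0xf3, 0xcc, 0xcf, 0xb0, 0x9d, 0xcc]
t2 = [0xcc, 0xcf, 0xb0, 0xcc, 0x9d, 0x9d, 0xcc, 0xf3]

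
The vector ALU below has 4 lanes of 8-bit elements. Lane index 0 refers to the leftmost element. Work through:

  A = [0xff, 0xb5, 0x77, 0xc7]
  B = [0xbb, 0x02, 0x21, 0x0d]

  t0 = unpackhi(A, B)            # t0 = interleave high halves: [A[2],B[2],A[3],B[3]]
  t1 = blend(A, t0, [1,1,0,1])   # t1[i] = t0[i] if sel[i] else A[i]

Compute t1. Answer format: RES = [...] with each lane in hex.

→ t0 |77|21|c7|0d|
→ t1 |77|21|77|0d|

RES = [0x77, 0x21, 0x77, 0x0d]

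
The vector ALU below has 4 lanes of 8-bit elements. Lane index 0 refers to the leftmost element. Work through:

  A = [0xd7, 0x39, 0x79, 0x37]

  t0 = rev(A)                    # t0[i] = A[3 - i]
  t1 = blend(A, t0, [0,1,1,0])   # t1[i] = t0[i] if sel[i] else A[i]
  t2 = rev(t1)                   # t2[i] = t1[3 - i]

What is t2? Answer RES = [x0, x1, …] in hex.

t0 = [0x37, 0x79, 0x39, 0xd7]
t1 = [0xd7, 0x79, 0x39, 0x37]
t2 = [0x37, 0x39, 0x79, 0xd7]

RES = [0x37, 0x39, 0x79, 0xd7]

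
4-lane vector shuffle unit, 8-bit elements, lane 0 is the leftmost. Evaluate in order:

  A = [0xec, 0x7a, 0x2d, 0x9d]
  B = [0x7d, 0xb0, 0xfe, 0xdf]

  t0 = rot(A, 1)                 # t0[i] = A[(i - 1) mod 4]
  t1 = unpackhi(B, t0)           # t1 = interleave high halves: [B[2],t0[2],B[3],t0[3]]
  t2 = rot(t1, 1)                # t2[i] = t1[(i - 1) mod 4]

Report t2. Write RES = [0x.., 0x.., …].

  t0: 9d ec 7a 2d
  t1: fe 7a df 2d
  t2: 2d fe 7a df

RES = [ 0x2d  0xfe  0x7a  0xdf ]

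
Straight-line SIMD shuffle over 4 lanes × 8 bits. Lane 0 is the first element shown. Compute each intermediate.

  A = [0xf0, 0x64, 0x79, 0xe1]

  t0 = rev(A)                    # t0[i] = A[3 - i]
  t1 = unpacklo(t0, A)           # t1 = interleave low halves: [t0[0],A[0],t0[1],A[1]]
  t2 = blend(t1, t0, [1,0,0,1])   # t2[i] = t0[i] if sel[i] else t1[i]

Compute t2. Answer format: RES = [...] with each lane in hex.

t0 = [0xe1, 0x79, 0x64, 0xf0]
t1 = [0xe1, 0xf0, 0x79, 0x64]
t2 = [0xe1, 0xf0, 0x79, 0xf0]

RES = [ 0xe1  0xf0  0x79  0xf0 ]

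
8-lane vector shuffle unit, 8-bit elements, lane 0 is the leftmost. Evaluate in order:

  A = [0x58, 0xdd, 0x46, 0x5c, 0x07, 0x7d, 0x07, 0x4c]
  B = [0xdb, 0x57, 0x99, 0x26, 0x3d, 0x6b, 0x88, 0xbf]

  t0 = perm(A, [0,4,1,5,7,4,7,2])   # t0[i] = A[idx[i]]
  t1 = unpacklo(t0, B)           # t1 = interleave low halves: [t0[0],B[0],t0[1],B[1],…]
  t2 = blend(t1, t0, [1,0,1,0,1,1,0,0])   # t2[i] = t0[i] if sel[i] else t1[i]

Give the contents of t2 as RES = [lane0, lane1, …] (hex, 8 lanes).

  t0: 58 07 dd 7d 4c 07 4c 46
  t1: 58 db 07 57 dd 99 7d 26
  t2: 58 db dd 57 4c 07 7d 26

RES = [ 0x58  0xdb  0xdd  0x57  0x4c  0x07  0x7d  0x26 ]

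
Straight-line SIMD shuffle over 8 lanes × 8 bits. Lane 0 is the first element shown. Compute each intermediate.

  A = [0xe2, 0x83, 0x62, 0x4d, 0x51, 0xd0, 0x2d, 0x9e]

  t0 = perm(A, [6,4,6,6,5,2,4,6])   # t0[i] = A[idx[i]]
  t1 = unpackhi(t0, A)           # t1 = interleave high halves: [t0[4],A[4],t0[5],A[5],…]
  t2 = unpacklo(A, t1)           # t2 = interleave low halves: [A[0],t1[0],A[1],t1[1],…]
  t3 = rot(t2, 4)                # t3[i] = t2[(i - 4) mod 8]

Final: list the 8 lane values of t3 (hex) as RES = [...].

→ t0 |2d|51|2d|2d|d0|62|51|2d|
→ t1 |d0|51|62|d0|51|2d|2d|9e|
→ t2 |e2|d0|83|51|62|62|4d|d0|
→ t3 |62|62|4d|d0|e2|d0|83|51|

RES = [ 0x62  0x62  0x4d  0xd0  0xe2  0xd0  0x83  0x51 ]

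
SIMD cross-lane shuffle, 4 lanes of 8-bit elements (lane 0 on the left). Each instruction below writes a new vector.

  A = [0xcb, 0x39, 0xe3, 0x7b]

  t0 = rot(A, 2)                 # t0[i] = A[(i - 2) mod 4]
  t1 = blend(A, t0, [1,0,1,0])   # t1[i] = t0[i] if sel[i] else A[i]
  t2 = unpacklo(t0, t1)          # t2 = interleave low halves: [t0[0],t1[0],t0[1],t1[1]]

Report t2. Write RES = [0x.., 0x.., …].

→ t0 |e3|7b|cb|39|
→ t1 |e3|39|cb|7b|
→ t2 |e3|e3|7b|39|

RES = [0xe3, 0xe3, 0x7b, 0x39]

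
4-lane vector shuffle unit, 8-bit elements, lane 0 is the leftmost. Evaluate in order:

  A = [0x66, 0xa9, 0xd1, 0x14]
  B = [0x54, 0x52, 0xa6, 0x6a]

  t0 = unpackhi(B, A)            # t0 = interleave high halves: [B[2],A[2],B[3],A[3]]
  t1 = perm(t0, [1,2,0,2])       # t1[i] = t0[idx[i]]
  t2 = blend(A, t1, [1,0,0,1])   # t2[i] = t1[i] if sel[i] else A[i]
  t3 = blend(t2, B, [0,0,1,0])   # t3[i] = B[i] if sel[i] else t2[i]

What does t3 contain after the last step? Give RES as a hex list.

→ t0 |a6|d1|6a|14|
→ t1 |d1|6a|a6|6a|
→ t2 |d1|a9|d1|6a|
→ t3 |d1|a9|a6|6a|

RES = [ 0xd1  0xa9  0xa6  0x6a ]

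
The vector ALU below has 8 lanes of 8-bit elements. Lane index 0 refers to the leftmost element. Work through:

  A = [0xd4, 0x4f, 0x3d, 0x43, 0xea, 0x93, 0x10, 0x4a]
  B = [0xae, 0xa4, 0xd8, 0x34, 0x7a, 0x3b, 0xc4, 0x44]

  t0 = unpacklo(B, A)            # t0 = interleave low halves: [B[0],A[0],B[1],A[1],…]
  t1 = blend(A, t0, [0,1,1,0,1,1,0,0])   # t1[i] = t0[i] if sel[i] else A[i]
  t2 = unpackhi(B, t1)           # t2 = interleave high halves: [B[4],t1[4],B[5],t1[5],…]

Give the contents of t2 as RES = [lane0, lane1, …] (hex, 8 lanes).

RES = [ 0x7a  0xd8  0x3b  0x3d  0xc4  0x10  0x44  0x4a ]

→ t0 |ae|d4|a4|4f|d8|3d|34|43|
→ t1 |d4|d4|a4|43|d8|3d|10|4a|
→ t2 |7a|d8|3b|3d|c4|10|44|4a|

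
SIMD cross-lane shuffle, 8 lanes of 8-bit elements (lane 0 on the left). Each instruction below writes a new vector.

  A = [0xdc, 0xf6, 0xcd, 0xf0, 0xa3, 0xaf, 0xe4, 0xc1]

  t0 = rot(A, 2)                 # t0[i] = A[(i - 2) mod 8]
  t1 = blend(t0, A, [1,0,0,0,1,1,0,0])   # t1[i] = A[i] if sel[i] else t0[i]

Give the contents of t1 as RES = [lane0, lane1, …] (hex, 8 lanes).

→ t0 |e4|c1|dc|f6|cd|f0|a3|af|
→ t1 |dc|c1|dc|f6|a3|af|a3|af|

RES = [ 0xdc  0xc1  0xdc  0xf6  0xa3  0xaf  0xa3  0xaf ]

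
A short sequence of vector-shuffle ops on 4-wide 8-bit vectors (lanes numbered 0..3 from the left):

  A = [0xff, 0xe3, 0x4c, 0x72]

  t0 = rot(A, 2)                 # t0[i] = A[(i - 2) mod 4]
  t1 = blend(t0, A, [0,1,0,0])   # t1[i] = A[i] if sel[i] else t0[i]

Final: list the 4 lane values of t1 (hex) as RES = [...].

t0 = [0x4c, 0x72, 0xff, 0xe3]
t1 = [0x4c, 0xe3, 0xff, 0xe3]

RES = [ 0x4c  0xe3  0xff  0xe3 ]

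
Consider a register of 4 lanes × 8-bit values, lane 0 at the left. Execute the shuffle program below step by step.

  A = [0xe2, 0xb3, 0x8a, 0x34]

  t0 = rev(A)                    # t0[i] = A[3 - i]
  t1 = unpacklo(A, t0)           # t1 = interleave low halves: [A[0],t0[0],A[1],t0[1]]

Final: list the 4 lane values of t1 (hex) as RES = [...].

RES = [0xe2, 0x34, 0xb3, 0x8a]

t0 = [0x34, 0x8a, 0xb3, 0xe2]
t1 = [0xe2, 0x34, 0xb3, 0x8a]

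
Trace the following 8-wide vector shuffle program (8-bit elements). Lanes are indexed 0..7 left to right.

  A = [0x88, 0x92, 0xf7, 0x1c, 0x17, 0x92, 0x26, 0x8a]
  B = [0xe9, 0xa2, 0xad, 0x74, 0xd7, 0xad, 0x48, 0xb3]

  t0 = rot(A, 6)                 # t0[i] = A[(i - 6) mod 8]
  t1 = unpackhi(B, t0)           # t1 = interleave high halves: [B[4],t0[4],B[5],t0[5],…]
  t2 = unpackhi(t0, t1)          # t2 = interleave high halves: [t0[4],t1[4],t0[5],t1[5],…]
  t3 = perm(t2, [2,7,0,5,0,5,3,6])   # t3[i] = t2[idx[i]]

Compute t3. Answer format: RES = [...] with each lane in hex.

→ t0 |f7|1c|17|92|26|8a|88|92|
→ t1 |d7|26|ad|8a|48|88|b3|92|
→ t2 |26|48|8a|88|88|b3|92|92|
→ t3 |8a|92|26|b3|26|b3|88|92|

RES = [0x8a, 0x92, 0x26, 0xb3, 0x26, 0xb3, 0x88, 0x92]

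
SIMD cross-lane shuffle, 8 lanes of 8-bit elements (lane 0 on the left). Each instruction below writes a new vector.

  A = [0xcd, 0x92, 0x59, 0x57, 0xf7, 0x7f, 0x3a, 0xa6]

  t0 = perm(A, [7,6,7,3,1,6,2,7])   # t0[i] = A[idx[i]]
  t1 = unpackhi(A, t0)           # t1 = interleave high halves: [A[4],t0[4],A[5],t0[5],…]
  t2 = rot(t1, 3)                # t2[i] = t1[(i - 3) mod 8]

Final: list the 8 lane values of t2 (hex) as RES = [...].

RES = [ 0x59  0xa6  0xa6  0xf7  0x92  0x7f  0x3a  0x3a ]

  t0: a6 3a a6 57 92 3a 59 a6
  t1: f7 92 7f 3a 3a 59 a6 a6
  t2: 59 a6 a6 f7 92 7f 3a 3a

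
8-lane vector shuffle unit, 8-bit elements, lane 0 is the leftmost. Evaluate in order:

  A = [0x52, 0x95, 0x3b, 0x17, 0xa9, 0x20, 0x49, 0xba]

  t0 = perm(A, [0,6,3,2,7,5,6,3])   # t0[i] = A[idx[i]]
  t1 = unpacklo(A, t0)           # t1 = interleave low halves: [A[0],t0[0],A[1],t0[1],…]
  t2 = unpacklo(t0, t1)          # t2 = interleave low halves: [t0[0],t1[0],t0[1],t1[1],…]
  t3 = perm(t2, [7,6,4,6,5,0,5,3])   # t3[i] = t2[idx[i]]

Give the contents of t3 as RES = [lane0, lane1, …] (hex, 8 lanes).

RES = [0x49, 0x3b, 0x17, 0x3b, 0x95, 0x52, 0x95, 0x52]

t0 = [0x52, 0x49, 0x17, 0x3b, 0xba, 0x20, 0x49, 0x17]
t1 = [0x52, 0x52, 0x95, 0x49, 0x3b, 0x17, 0x17, 0x3b]
t2 = [0x52, 0x52, 0x49, 0x52, 0x17, 0x95, 0x3b, 0x49]
t3 = [0x49, 0x3b, 0x17, 0x3b, 0x95, 0x52, 0x95, 0x52]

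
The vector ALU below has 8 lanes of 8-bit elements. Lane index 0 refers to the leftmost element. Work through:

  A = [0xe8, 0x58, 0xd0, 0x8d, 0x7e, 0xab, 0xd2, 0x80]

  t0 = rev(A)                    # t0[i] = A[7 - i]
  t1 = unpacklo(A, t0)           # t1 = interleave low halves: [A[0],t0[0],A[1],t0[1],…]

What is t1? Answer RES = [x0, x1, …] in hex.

→ t0 |80|d2|ab|7e|8d|d0|58|e8|
→ t1 |e8|80|58|d2|d0|ab|8d|7e|

RES = [ 0xe8  0x80  0x58  0xd2  0xd0  0xab  0x8d  0x7e ]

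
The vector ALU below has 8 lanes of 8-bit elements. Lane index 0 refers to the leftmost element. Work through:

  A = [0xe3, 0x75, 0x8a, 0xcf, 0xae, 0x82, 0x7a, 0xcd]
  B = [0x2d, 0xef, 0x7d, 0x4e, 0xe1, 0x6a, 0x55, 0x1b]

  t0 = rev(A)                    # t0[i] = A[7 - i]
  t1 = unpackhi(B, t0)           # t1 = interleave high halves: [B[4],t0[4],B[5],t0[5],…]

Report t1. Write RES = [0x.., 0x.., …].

RES = [0xe1, 0xcf, 0x6a, 0x8a, 0x55, 0x75, 0x1b, 0xe3]

  t0: cd 7a 82 ae cf 8a 75 e3
  t1: e1 cf 6a 8a 55 75 1b e3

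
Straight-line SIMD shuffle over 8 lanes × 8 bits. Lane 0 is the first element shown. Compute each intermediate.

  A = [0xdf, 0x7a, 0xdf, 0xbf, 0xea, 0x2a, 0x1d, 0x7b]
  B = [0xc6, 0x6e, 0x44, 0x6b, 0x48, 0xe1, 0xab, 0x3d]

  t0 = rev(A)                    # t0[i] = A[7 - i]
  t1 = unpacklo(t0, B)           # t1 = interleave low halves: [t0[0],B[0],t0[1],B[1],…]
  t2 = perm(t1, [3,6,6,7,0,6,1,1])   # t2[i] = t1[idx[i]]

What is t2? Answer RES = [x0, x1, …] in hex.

RES = [0x6e, 0xea, 0xea, 0x6b, 0x7b, 0xea, 0xc6, 0xc6]

t0 = [0x7b, 0x1d, 0x2a, 0xea, 0xbf, 0xdf, 0x7a, 0xdf]
t1 = [0x7b, 0xc6, 0x1d, 0x6e, 0x2a, 0x44, 0xea, 0x6b]
t2 = [0x6e, 0xea, 0xea, 0x6b, 0x7b, 0xea, 0xc6, 0xc6]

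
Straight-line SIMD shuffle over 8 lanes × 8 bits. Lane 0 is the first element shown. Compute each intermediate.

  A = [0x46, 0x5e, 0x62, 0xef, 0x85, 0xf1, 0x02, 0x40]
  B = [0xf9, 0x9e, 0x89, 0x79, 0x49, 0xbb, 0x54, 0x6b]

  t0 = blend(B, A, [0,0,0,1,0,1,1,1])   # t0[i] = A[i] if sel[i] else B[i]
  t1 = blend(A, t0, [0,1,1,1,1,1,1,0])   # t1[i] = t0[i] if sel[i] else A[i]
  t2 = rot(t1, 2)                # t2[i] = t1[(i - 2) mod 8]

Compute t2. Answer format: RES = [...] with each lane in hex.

RES = [0x02, 0x40, 0x46, 0x9e, 0x89, 0xef, 0x49, 0xf1]

t0 = [0xf9, 0x9e, 0x89, 0xef, 0x49, 0xf1, 0x02, 0x40]
t1 = [0x46, 0x9e, 0x89, 0xef, 0x49, 0xf1, 0x02, 0x40]
t2 = [0x02, 0x40, 0x46, 0x9e, 0x89, 0xef, 0x49, 0xf1]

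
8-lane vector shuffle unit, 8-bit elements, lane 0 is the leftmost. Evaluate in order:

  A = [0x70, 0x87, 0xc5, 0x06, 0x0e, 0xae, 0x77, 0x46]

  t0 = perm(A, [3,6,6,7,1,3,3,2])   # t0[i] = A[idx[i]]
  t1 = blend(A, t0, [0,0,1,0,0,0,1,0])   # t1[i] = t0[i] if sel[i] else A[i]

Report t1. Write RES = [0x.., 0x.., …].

RES = [ 0x70  0x87  0x77  0x06  0x0e  0xae  0x06  0x46 ]

t0 = [0x06, 0x77, 0x77, 0x46, 0x87, 0x06, 0x06, 0xc5]
t1 = [0x70, 0x87, 0x77, 0x06, 0x0e, 0xae, 0x06, 0x46]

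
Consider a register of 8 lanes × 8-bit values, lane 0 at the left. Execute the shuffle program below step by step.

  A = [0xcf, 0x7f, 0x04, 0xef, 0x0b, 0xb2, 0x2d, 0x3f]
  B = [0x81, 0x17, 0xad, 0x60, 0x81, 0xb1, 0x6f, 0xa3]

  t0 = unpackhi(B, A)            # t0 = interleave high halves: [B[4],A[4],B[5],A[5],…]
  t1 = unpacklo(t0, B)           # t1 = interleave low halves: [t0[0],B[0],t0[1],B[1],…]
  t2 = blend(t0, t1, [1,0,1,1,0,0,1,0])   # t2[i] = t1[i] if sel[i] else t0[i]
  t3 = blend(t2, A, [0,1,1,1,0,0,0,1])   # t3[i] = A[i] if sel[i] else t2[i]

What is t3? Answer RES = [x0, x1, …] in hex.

  t0: 81 0b b1 b2 6f 2d a3 3f
  t1: 81 81 0b 17 b1 ad b2 60
  t2: 81 0b 0b 17 6f 2d b2 3f
  t3: 81 7f 04 ef 6f 2d b2 3f

RES = [ 0x81  0x7f  0x04  0xef  0x6f  0x2d  0xb2  0x3f ]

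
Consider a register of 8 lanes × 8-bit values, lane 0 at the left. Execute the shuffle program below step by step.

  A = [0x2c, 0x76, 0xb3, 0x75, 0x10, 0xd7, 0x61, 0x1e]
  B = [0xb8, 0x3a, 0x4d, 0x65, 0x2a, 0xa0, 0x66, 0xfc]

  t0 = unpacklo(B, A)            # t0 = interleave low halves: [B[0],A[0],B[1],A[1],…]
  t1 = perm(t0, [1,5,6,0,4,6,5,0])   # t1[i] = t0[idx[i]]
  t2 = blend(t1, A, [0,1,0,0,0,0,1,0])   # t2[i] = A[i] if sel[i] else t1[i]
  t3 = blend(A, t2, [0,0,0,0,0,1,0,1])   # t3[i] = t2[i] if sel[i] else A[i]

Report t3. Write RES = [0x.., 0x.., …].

→ t0 |b8|2c|3a|76|4d|b3|65|75|
→ t1 |2c|b3|65|b8|4d|65|b3|b8|
→ t2 |2c|76|65|b8|4d|65|61|b8|
→ t3 |2c|76|b3|75|10|65|61|b8|

RES = [0x2c, 0x76, 0xb3, 0x75, 0x10, 0x65, 0x61, 0xb8]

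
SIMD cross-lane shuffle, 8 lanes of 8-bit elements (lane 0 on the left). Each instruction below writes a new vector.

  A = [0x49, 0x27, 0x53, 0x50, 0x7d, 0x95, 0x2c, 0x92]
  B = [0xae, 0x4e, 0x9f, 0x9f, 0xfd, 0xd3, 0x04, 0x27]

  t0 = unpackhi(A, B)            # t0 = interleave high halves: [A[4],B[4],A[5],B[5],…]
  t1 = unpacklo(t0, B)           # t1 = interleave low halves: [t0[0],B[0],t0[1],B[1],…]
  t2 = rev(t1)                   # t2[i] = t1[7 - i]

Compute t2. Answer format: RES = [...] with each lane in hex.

RES = [0x9f, 0xd3, 0x9f, 0x95, 0x4e, 0xfd, 0xae, 0x7d]

t0 = [0x7d, 0xfd, 0x95, 0xd3, 0x2c, 0x04, 0x92, 0x27]
t1 = [0x7d, 0xae, 0xfd, 0x4e, 0x95, 0x9f, 0xd3, 0x9f]
t2 = [0x9f, 0xd3, 0x9f, 0x95, 0x4e, 0xfd, 0xae, 0x7d]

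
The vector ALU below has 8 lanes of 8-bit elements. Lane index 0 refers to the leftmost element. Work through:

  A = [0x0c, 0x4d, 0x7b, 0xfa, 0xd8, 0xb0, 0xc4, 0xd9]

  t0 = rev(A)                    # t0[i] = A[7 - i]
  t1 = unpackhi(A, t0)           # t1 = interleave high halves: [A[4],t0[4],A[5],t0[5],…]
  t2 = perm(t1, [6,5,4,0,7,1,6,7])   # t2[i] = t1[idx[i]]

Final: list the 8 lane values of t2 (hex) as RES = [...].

  t0: d9 c4 b0 d8 fa 7b 4d 0c
  t1: d8 fa b0 7b c4 4d d9 0c
  t2: d9 4d c4 d8 0c fa d9 0c

RES = [0xd9, 0x4d, 0xc4, 0xd8, 0x0c, 0xfa, 0xd9, 0x0c]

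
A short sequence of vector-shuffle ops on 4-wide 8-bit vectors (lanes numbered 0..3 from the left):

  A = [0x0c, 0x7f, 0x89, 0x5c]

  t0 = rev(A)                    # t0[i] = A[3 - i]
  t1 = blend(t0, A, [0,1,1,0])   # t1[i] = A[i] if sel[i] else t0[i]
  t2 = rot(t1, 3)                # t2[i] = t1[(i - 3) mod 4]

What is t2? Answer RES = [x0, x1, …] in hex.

  t0: 5c 89 7f 0c
  t1: 5c 7f 89 0c
  t2: 7f 89 0c 5c

RES = [ 0x7f  0x89  0x0c  0x5c ]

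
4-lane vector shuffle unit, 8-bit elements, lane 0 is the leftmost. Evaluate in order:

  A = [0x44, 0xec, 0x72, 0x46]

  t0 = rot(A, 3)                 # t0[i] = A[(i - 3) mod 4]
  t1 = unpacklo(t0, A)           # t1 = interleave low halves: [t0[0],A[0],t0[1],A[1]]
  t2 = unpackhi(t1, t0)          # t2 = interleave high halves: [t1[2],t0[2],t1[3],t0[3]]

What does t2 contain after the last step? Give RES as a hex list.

  t0: ec 72 46 44
  t1: ec 44 72 ec
  t2: 72 46 ec 44

RES = [ 0x72  0x46  0xec  0x44 ]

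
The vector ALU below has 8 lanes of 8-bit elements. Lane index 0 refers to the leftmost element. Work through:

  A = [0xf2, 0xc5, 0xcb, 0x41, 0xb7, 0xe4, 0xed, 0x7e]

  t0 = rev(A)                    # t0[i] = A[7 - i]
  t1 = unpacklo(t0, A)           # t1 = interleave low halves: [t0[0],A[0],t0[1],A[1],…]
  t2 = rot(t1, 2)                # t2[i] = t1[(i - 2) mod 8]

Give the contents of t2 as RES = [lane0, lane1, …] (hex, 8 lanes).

RES = [ 0xb7  0x41  0x7e  0xf2  0xed  0xc5  0xe4  0xcb ]

t0 = [0x7e, 0xed, 0xe4, 0xb7, 0x41, 0xcb, 0xc5, 0xf2]
t1 = [0x7e, 0xf2, 0xed, 0xc5, 0xe4, 0xcb, 0xb7, 0x41]
t2 = [0xb7, 0x41, 0x7e, 0xf2, 0xed, 0xc5, 0xe4, 0xcb]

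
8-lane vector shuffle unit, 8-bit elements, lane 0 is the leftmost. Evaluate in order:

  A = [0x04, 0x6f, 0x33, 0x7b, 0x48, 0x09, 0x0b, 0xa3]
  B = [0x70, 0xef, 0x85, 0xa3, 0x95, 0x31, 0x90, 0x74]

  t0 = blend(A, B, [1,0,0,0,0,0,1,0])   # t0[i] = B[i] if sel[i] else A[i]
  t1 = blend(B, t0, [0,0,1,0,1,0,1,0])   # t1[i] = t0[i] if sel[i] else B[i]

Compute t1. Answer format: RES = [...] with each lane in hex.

t0 = [0x70, 0x6f, 0x33, 0x7b, 0x48, 0x09, 0x90, 0xa3]
t1 = [0x70, 0xef, 0x33, 0xa3, 0x48, 0x31, 0x90, 0x74]

RES = [ 0x70  0xef  0x33  0xa3  0x48  0x31  0x90  0x74 ]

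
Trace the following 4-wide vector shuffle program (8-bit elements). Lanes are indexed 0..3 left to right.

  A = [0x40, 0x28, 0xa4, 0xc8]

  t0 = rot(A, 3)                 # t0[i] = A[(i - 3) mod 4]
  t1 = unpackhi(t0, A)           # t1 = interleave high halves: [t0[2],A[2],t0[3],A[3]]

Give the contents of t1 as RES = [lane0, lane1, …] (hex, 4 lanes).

RES = [0xc8, 0xa4, 0x40, 0xc8]

→ t0 |28|a4|c8|40|
→ t1 |c8|a4|40|c8|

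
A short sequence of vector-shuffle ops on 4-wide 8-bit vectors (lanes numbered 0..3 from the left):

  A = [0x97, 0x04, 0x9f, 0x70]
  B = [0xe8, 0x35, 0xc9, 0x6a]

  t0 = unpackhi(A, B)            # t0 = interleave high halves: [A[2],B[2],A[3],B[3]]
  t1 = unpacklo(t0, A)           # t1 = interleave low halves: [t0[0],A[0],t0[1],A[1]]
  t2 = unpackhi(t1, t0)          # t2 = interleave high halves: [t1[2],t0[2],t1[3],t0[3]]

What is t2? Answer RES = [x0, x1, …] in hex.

  t0: 9f c9 70 6a
  t1: 9f 97 c9 04
  t2: c9 70 04 6a

RES = [0xc9, 0x70, 0x04, 0x6a]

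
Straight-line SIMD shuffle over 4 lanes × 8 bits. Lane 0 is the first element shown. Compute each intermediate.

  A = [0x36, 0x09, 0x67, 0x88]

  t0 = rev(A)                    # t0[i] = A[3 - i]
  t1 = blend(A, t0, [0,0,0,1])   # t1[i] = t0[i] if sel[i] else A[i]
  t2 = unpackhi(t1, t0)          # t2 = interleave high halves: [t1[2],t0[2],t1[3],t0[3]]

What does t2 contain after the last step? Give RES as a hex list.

RES = [ 0x67  0x09  0x36  0x36 ]

→ t0 |88|67|09|36|
→ t1 |36|09|67|36|
→ t2 |67|09|36|36|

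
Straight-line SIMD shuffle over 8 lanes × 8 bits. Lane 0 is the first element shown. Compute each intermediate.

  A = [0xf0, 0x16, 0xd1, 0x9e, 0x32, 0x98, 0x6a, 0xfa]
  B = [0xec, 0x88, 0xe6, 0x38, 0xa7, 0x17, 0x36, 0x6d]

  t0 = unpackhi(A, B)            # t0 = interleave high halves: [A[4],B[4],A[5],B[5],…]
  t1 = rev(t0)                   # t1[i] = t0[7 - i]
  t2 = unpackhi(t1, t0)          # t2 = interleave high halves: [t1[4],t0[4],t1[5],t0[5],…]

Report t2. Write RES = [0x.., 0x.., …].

  t0: 32 a7 98 17 6a 36 fa 6d
  t1: 6d fa 36 6a 17 98 a7 32
  t2: 17 6a 98 36 a7 fa 32 6d

RES = [0x17, 0x6a, 0x98, 0x36, 0xa7, 0xfa, 0x32, 0x6d]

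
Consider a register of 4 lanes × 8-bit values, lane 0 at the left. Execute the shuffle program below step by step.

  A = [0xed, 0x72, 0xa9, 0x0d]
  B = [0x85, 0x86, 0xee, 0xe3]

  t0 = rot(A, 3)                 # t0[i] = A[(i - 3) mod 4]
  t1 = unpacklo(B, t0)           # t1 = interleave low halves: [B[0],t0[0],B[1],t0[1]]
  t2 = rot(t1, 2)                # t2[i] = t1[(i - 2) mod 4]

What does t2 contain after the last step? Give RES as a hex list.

RES = [0x86, 0xa9, 0x85, 0x72]

t0 = [0x72, 0xa9, 0x0d, 0xed]
t1 = [0x85, 0x72, 0x86, 0xa9]
t2 = [0x86, 0xa9, 0x85, 0x72]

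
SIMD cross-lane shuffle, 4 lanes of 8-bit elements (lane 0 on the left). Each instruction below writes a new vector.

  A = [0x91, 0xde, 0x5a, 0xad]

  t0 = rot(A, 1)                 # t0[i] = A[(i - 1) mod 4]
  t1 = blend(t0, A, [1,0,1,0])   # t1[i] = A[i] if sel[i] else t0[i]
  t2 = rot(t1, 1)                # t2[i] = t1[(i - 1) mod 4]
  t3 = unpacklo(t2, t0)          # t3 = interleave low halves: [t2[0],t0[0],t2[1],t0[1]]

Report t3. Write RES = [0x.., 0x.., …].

RES = [ 0x5a  0xad  0x91  0x91 ]

→ t0 |ad|91|de|5a|
→ t1 |91|91|5a|5a|
→ t2 |5a|91|91|5a|
→ t3 |5a|ad|91|91|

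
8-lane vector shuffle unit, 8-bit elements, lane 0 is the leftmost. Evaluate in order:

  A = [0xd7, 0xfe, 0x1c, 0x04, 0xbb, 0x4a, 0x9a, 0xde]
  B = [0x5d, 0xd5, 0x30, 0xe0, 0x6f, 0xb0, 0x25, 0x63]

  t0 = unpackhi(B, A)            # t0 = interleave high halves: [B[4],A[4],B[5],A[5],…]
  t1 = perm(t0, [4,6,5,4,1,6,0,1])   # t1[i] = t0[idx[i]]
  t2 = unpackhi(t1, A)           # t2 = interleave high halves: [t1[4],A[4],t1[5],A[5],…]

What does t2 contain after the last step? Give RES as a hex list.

→ t0 |6f|bb|b0|4a|25|9a|63|de|
→ t1 |25|63|9a|25|bb|63|6f|bb|
→ t2 |bb|bb|63|4a|6f|9a|bb|de|

RES = [0xbb, 0xbb, 0x63, 0x4a, 0x6f, 0x9a, 0xbb, 0xde]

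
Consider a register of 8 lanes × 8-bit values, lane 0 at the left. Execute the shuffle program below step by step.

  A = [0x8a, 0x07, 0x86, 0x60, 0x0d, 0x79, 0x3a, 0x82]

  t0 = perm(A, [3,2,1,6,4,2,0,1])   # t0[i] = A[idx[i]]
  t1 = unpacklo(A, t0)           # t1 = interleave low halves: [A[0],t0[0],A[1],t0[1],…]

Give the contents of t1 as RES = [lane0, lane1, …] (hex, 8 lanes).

  t0: 60 86 07 3a 0d 86 8a 07
  t1: 8a 60 07 86 86 07 60 3a

RES = [ 0x8a  0x60  0x07  0x86  0x86  0x07  0x60  0x3a ]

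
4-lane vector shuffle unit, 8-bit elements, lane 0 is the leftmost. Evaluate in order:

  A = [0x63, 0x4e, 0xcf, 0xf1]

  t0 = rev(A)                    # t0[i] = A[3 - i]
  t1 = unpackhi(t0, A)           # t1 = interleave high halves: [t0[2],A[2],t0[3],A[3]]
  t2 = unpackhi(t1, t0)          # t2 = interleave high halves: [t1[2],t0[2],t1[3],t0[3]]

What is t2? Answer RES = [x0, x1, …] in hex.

→ t0 |f1|cf|4e|63|
→ t1 |4e|cf|63|f1|
→ t2 |63|4e|f1|63|

RES = [0x63, 0x4e, 0xf1, 0x63]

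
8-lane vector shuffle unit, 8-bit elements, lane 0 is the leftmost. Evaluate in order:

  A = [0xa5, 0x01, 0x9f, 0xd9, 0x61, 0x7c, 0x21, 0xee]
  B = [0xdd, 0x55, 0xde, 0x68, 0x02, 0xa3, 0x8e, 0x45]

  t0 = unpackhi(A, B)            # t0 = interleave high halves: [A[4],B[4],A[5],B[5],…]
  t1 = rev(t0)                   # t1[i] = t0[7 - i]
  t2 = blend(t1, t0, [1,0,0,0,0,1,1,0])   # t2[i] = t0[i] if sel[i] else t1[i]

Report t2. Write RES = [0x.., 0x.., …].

RES = [0x61, 0xee, 0x8e, 0x21, 0xa3, 0x8e, 0xee, 0x61]

→ t0 |61|02|7c|a3|21|8e|ee|45|
→ t1 |45|ee|8e|21|a3|7c|02|61|
→ t2 |61|ee|8e|21|a3|8e|ee|61|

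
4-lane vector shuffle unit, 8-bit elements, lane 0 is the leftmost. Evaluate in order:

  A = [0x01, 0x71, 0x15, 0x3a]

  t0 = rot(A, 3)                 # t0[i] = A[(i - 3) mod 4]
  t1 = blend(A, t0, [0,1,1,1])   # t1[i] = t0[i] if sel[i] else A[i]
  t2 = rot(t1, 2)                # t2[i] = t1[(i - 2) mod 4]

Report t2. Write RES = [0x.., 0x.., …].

RES = [0x3a, 0x01, 0x01, 0x15]

  t0: 71 15 3a 01
  t1: 01 15 3a 01
  t2: 3a 01 01 15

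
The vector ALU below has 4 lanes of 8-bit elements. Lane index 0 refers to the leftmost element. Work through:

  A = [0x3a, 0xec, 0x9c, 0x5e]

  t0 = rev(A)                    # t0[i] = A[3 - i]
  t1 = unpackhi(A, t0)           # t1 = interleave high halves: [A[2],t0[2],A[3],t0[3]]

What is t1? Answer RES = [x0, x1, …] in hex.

  t0: 5e 9c ec 3a
  t1: 9c ec 5e 3a

RES = [0x9c, 0xec, 0x5e, 0x3a]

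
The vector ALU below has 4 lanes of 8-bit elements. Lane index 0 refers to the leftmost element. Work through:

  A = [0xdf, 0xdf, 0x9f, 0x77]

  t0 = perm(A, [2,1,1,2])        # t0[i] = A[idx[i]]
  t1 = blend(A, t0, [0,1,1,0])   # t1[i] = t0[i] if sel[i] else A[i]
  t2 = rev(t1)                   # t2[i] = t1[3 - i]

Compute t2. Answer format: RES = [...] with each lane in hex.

→ t0 |9f|df|df|9f|
→ t1 |df|df|df|77|
→ t2 |77|df|df|df|

RES = [0x77, 0xdf, 0xdf, 0xdf]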